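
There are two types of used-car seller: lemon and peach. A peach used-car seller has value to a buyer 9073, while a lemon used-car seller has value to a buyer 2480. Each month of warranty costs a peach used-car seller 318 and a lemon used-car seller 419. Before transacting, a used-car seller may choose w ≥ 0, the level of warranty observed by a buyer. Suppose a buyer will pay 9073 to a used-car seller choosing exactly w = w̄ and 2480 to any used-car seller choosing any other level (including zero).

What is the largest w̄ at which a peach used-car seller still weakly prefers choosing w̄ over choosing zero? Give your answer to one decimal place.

20.7

Choosing w̄ yields the peach type 9073 − 318·w̄; choosing zero yields 2480.
The peach type is indifferent at 9073 − 318·w̄ = 2480, i.e. w̄ = (9073 − 2480) / 318 ≈ 20.7.
For any w̄ above 20.7 the peach type would rather pool at zero, so separation collapses.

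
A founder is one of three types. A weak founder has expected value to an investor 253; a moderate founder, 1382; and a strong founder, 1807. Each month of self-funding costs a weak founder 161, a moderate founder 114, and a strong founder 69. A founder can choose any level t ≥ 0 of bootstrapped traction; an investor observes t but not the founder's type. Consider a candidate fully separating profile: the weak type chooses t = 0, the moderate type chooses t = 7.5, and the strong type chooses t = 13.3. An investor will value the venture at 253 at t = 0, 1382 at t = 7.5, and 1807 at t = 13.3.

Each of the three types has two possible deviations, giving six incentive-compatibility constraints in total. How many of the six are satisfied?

Moderate (own payoff 1382 − 114×7.5 = 527): to t=0 gives 253 → no gain ✓; to t=13.3 gives 1807 − 114×13.3 = 290.8 → no gain ✓.
Strong (own payoff 1807 − 69×13.3 = 889.3): to t=0 gives 253 → no gain ✓; to t=7.5 gives 1382 − 69×7.5 = 864.5 → no gain ✓.
Weak (own payoff 253): to t=7.5 gives 1382 − 161×7.5 = 174.5 → no gain ✓; to t=13.3 gives 1807 − 161×13.3 = -334.3 → no gain ✓.
6 of the 6 constraints hold; this profile is a separating equilibrium.

6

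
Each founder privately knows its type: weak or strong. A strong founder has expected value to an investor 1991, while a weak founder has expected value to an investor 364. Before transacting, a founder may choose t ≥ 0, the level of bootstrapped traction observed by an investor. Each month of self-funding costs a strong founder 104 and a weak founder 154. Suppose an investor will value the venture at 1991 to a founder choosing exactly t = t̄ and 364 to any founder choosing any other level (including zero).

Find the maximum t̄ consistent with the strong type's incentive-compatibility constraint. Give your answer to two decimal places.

Choosing t̄ yields the strong type 1991 − 104·t̄; choosing zero yields 364.
The strong type is indifferent at 1991 − 104·t̄ = 364, i.e. t̄ = (1991 − 364) / 104 ≈ 15.64.
For any t̄ above 15.64 the strong type would rather pool at zero, so separation collapses.

15.64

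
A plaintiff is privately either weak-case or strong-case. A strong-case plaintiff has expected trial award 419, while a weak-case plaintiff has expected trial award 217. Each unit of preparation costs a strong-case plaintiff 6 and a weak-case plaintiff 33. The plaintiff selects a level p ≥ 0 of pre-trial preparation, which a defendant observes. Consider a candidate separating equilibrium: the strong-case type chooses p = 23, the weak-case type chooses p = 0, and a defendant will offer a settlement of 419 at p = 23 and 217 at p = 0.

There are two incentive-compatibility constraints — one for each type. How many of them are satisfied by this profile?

Weak-case type: stay at 0 → 217; mimic → 419 − 33 × 23 = -340. IC holds (217 ≥ -340).
Strong-case type: signal → 419 − 6 × 23 = 281; deviate to 0 → 217. IC holds (281 ≥ 217).
2 of 2 constraints hold, so this is a separating equilibrium.

2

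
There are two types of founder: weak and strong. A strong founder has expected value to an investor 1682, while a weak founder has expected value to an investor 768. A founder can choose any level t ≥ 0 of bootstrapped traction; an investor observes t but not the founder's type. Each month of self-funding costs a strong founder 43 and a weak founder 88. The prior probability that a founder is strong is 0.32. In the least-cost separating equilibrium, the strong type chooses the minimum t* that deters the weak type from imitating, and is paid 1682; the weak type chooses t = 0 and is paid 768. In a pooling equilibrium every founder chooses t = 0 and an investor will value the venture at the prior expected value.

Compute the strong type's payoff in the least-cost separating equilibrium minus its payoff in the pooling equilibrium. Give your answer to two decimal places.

174.91

Least-cost separating signal: t* solves 768 = 1682 − 88·t*, so t* = (1682 − 768)/88 ≈ 10.3864.
Strong type's separating payoff: 1682 − 43 × t* = 1682 − 43 × (1682 − 768)/88 = 1682 − 39302/88 ≈ 1235.3864.
Pooling payoff: 0.32 × 1682 + 0.68 × 768 = 1060.48.
Difference: 1235.3864 − 1060.48 = 174.9064, i.e. 174.91 to two decimal places.
The strong type prefers to separate.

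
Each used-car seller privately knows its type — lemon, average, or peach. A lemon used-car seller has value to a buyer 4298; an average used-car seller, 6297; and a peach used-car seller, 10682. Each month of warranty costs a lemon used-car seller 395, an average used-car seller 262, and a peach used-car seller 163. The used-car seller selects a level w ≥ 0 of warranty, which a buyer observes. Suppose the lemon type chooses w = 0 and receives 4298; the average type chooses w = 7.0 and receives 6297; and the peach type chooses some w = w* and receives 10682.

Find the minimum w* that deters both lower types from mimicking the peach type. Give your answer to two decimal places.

Average type (on-path payoff 6297 − 262×7.0 = 4463) won't mimic when 4463 ≥ 10682 − 262·w*, i.e. w* ≥ 23.74.
Lemon type (on-path payoff 4298) won't mimic when 4298 ≥ 10682 − 395·w*, i.e. w* ≥ 16.16.
Both must hold, so w* = max(16.16, 23.74) = 23.74. The average type's constraint binds.

23.74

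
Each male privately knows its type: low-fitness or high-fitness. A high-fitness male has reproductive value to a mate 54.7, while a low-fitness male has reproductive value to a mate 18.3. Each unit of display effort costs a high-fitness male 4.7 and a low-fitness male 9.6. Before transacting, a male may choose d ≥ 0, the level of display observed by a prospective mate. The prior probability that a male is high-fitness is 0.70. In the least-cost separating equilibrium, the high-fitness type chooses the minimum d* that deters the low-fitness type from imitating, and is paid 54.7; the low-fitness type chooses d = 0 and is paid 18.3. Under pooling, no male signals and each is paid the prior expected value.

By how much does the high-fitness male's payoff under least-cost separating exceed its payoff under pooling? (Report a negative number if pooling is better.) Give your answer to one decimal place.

Least-cost separating signal: d* solves 18.3 = 54.7 − 9.6·d*, so d* = (54.7 − 18.3)/9.6 ≈ 3.7917.
High-fitness type's separating payoff: 54.7 − 4.7 × d* = 54.7 − 4.7 × (54.7 − 18.3)/9.6 = 54.7 − 171.08/9.6 ≈ 36.879.
Pooling payoff: 0.70 × 54.7 + 0.30 × 18.3 = 43.78.
Difference: 36.879 − 43.78 = -6.901, i.e. -6.9 to one decimal place.
The high-fitness type would prefer the pooling outcome.

-6.9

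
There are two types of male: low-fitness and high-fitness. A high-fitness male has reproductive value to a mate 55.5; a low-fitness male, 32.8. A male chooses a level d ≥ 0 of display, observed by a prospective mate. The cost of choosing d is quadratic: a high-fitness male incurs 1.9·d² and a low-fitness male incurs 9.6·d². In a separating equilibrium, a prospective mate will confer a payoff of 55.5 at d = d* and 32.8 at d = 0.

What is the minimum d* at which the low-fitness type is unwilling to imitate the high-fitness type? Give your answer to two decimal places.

1.54

The low-fitness type at d = 0 receives 32.8; imitating at d* yields 55.5 − 9.6·d*².
Indifference: 32.8 = 55.5 − 9.6·d*², so d*² = (55.5 − 32.8) / 9.6 ≈ 2.3646.
d* = √2.3646 ≈ 1.54.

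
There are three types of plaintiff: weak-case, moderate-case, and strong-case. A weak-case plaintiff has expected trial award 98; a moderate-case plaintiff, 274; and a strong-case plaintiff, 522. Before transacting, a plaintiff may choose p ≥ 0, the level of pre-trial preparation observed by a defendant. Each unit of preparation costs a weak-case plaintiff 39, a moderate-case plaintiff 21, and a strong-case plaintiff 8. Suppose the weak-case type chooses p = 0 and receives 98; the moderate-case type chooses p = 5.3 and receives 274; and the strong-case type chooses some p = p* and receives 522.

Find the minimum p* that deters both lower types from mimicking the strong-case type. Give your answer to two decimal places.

Moderate-case type (on-path payoff 274 − 21×5.3 = 162.7) won't mimic when 162.7 ≥ 522 − 21·p*, i.e. p* ≥ 17.11.
Weak-case type (on-path payoff 98) won't mimic when 98 ≥ 522 − 39·p*, i.e. p* ≥ 10.87.
Both must hold, so p* = max(10.87, 17.11) = 17.11. The moderate-case type's constraint binds.

17.11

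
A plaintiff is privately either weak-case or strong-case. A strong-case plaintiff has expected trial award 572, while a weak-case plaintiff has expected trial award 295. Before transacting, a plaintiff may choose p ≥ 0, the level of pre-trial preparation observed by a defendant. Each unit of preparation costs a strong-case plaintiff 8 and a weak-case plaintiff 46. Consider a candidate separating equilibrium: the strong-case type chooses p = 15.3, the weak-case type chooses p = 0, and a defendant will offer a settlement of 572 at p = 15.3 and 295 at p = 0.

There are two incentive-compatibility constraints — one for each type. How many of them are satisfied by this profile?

Weak-case type: stay at 0 → 295; mimic → 572 − 46 × 15.3 = -131.8. IC holds (295 ≥ -131.8).
Strong-case type: signal → 572 − 8 × 15.3 = 449.6; deviate to 0 → 295. IC holds (449.6 ≥ 295).
2 of 2 constraints hold, so this is a separating equilibrium.

2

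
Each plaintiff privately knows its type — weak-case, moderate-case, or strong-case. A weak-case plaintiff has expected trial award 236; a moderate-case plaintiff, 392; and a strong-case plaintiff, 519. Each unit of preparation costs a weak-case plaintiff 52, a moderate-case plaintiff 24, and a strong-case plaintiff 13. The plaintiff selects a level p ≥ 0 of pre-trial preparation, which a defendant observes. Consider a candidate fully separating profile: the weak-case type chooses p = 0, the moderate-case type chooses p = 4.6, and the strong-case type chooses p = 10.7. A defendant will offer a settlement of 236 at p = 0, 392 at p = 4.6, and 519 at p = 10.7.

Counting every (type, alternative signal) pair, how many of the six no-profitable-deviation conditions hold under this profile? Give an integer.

Moderate-case (own payoff 392 − 24×4.6 = 281.6): to p=0 gives 236 → no gain ✓; to p=10.7 gives 519 − 24×10.7 = 262.2 → no gain ✓.
Strong-case (own payoff 519 − 13×10.7 = 379.9): to p=0 gives 236 → no gain ✓; to p=4.6 gives 392 − 13×4.6 = 332.2 → no gain ✓.
Weak-case (own payoff 236): to p=4.6 gives 392 − 52×4.6 = 152.8 → no gain ✓; to p=10.7 gives 519 − 52×10.7 = -37.4 → no gain ✓.
6 of the 6 constraints hold; this profile is a separating equilibrium.

6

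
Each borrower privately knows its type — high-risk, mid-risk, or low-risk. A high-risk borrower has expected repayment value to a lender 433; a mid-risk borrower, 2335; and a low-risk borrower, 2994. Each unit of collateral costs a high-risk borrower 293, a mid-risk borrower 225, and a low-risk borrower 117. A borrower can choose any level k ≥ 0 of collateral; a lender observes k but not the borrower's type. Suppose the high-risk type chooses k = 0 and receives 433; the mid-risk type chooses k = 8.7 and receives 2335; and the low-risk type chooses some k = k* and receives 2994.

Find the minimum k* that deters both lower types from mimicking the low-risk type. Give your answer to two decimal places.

11.63

Mid-risk type (on-path payoff 2335 − 225×8.7 = 377.5) won't mimic when 377.5 ≥ 2994 − 225·k*, i.e. k* ≥ 11.63.
High-risk type (on-path payoff 433) won't mimic when 433 ≥ 2994 − 293·k*, i.e. k* ≥ 8.74.
Both must hold, so k* = max(8.74, 11.63) = 11.63. The mid-risk type's constraint binds.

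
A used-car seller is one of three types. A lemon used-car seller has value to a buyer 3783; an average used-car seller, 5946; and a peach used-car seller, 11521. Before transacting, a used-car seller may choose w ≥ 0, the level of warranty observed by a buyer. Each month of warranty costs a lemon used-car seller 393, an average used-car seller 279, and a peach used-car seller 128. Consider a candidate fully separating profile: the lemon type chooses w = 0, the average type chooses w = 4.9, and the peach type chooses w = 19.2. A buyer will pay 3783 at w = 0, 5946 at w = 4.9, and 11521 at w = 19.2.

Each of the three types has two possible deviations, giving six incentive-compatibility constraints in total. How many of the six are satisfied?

3

Peach (own payoff 11521 − 128×19.2 = 9063.4): to w=0 gives 3783 → no gain ✓; to w=4.9 gives 5946 − 128×4.9 = 5318.8 → no gain ✓.
Lemon (own payoff 3783): to w=4.9 gives 5946 − 393×4.9 = 4020.3 → profitable ✗; to w=19.2 gives 11521 − 393×19.2 = 3975.4 → profitable ✗.
Average (own payoff 5946 − 279×4.9 = 4578.9): to w=0 gives 3783 → no gain ✓; to w=19.2 gives 11521 − 279×19.2 = 6164.2 → profitable ✗.
3 of the 6 constraints hold; not an equilibrium.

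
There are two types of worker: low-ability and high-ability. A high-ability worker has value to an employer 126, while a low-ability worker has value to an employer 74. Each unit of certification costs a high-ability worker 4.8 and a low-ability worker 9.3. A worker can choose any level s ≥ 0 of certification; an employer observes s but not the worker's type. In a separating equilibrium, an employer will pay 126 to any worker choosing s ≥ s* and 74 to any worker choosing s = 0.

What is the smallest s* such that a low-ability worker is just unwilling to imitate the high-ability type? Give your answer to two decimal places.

A low-ability worker choosing s = 0 receives 74.
Imitating at s* instead would pay 126 at cost 9.3·s*, netting 126 − 9.3·s*.
Indifference: 74 = 126 − 9.3·s*, so s* = (126 − 74) / 9.3 ≈ 5.59.
At s* the low-ability type's incentive constraint just binds; the high-ability type strictly prefers s* since its per-unit cost is lower.

5.59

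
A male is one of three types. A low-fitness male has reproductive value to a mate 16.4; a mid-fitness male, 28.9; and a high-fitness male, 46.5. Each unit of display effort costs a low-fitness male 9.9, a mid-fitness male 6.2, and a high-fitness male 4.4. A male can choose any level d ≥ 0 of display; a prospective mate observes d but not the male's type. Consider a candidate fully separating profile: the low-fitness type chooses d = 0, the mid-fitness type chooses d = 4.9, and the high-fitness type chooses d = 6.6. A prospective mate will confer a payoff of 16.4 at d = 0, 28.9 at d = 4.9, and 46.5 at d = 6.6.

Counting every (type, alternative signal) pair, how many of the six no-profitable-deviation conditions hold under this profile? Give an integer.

Low-fitness (own payoff 16.4): to d=4.9 gives 28.9 − 9.9×4.9 = -19.61 → no gain ✓; to d=6.6 gives 46.5 − 9.9×6.6 = -18.84 → no gain ✓.
Mid-fitness (own payoff 28.9 − 6.2×4.9 = -1.48): to d=0 gives 16.4 → profitable ✗; to d=6.6 gives 46.5 − 6.2×6.6 = 5.58 → profitable ✗.
High-fitness (own payoff 46.5 − 4.4×6.6 = 17.46): to d=0 gives 16.4 → no gain ✓; to d=4.9 gives 28.9 − 4.4×4.9 = 7.34 → no gain ✓.
4 of the 6 constraints hold; not an equilibrium.

4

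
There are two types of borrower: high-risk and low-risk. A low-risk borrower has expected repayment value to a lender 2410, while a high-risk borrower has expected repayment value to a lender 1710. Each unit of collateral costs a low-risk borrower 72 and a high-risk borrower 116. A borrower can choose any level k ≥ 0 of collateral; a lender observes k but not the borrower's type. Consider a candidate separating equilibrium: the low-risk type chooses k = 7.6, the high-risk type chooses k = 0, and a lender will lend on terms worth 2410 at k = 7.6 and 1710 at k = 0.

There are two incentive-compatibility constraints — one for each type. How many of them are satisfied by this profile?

High-risk type: stay at 0 → 1710; mimic → 2410 − 116 × 7.6 = 1528.4. IC holds (1710 ≥ 1528.4).
Low-risk type: signal → 2410 − 72 × 7.6 = 1862.8; deviate to 0 → 1710. IC holds (1862.8 ≥ 1710).
2 of 2 constraints hold, so this is a separating equilibrium.

2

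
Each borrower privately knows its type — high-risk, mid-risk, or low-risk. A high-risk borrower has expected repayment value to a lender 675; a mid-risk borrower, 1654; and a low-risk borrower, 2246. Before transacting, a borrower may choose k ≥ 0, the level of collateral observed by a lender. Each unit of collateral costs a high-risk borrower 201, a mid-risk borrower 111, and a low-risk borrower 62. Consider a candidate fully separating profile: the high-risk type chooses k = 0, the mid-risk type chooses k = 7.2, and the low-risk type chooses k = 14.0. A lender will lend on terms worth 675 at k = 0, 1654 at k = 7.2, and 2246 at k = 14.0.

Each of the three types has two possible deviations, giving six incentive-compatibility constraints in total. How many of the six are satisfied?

Mid-risk (own payoff 1654 − 111×7.2 = 854.8): to k=0 gives 675 → no gain ✓; to k=14.0 gives 2246 − 111×14.0 = 692 → no gain ✓.
High-risk (own payoff 675): to k=7.2 gives 1654 − 201×7.2 = 206.8 → no gain ✓; to k=14.0 gives 2246 − 201×14.0 = -568 → no gain ✓.
Low-risk (own payoff 2246 − 62×14.0 = 1378): to k=0 gives 675 → no gain ✓; to k=7.2 gives 1654 − 62×7.2 = 1207.6 → no gain ✓.
6 of the 6 constraints hold; this profile is a separating equilibrium.

6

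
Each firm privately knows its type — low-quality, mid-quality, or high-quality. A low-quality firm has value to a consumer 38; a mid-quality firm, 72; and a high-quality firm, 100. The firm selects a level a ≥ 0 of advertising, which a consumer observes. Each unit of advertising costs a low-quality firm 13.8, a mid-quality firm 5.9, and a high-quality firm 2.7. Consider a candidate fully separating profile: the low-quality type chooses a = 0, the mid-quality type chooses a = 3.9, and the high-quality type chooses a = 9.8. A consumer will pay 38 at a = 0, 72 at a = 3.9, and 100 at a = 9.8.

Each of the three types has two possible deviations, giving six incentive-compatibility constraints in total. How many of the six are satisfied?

6

High-quality (own payoff 100 − 2.7×9.8 = 73.54): to a=0 gives 38 → no gain ✓; to a=3.9 gives 72 − 2.7×3.9 = 61.47 → no gain ✓.
Mid-quality (own payoff 72 − 5.9×3.9 = 48.99): to a=0 gives 38 → no gain ✓; to a=9.8 gives 100 − 5.9×9.8 = 42.18 → no gain ✓.
Low-quality (own payoff 38): to a=3.9 gives 72 − 13.8×3.9 = 18.18 → no gain ✓; to a=9.8 gives 100 − 13.8×9.8 = -35.24 → no gain ✓.
6 of the 6 constraints hold; this profile is a separating equilibrium.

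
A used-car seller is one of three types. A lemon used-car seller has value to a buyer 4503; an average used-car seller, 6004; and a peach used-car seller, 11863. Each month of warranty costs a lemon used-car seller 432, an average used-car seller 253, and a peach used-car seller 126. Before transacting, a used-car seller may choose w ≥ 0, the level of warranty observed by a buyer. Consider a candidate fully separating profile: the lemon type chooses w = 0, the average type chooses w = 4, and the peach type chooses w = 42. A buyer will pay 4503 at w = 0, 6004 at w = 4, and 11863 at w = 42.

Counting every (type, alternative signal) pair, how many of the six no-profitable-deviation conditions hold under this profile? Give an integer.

6

Lemon (own payoff 4503): to w=4 gives 6004 − 432×4 = 4276 → no gain ✓; to w=42 gives 11863 − 432×42 = -6281 → no gain ✓.
Peach (own payoff 11863 − 126×42 = 6571): to w=0 gives 4503 → no gain ✓; to w=4 gives 6004 − 126×4 = 5500 → no gain ✓.
Average (own payoff 6004 − 253×4 = 4992): to w=0 gives 4503 → no gain ✓; to w=42 gives 11863 − 253×42 = 1237 → no gain ✓.
6 of the 6 constraints hold; this profile is a separating equilibrium.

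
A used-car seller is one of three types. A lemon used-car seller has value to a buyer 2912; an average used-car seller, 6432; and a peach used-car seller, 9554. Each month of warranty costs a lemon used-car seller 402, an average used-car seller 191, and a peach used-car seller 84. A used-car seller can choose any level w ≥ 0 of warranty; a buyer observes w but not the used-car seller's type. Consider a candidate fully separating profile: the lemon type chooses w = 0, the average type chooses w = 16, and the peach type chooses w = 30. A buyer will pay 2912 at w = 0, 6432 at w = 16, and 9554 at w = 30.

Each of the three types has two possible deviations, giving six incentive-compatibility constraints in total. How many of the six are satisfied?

Lemon (own payoff 2912): to w=16 gives 6432 − 402×16 = 0 → no gain ✓; to w=30 gives 9554 − 402×30 = -2506 → no gain ✓.
Average (own payoff 6432 − 191×16 = 3376): to w=0 gives 2912 → no gain ✓; to w=30 gives 9554 − 191×30 = 3824 → profitable ✗.
Peach (own payoff 9554 − 84×30 = 7034): to w=0 gives 2912 → no gain ✓; to w=16 gives 6432 − 84×16 = 5088 → no gain ✓.
5 of the 6 constraints hold; not an equilibrium.

5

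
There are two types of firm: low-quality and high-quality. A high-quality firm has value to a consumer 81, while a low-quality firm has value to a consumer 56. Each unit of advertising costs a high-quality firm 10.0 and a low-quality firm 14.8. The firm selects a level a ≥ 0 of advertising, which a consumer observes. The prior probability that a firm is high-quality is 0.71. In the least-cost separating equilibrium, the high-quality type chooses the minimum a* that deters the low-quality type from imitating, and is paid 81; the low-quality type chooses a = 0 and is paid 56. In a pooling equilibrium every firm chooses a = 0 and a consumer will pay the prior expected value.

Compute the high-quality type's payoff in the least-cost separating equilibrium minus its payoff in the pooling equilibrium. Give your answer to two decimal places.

Least-cost separating signal: a* solves 56 = 81 − 14.8·a*, so a* = (81 − 56)/14.8 ≈ 1.6892.
High-quality type's separating payoff: 81 − 10.0 × a* = 81 − 10.0 × (81 − 56)/14.8 = 81 − 250/14.8 ≈ 64.1081.
Pooling payoff: 0.71 × 81 + 0.29 × 56 = 73.75.
Difference: 64.1081 − 73.75 = -9.6419, i.e. -9.64 to two decimal places.
The high-quality type would prefer the pooling outcome.

-9.64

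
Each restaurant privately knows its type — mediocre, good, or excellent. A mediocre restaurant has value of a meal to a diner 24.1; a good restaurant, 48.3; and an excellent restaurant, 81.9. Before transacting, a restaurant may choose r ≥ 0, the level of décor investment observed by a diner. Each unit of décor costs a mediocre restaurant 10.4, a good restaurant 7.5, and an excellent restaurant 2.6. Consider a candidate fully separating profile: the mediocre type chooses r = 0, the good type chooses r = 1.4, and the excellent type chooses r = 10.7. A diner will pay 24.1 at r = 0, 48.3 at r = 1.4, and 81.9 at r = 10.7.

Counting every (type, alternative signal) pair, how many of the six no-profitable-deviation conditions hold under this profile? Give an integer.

5

Mediocre (own payoff 24.1): to r=1.4 gives 48.3 − 10.4×1.4 = 33.74 → profitable ✗; to r=10.7 gives 81.9 − 10.4×10.7 = -29.38 → no gain ✓.
Excellent (own payoff 81.9 − 2.6×10.7 = 54.08): to r=0 gives 24.1 → no gain ✓; to r=1.4 gives 48.3 − 2.6×1.4 = 44.66 → no gain ✓.
Good (own payoff 48.3 − 7.5×1.4 = 37.8): to r=0 gives 24.1 → no gain ✓; to r=10.7 gives 81.9 − 7.5×10.7 = 1.65 → no gain ✓.
5 of the 6 constraints hold; not an equilibrium.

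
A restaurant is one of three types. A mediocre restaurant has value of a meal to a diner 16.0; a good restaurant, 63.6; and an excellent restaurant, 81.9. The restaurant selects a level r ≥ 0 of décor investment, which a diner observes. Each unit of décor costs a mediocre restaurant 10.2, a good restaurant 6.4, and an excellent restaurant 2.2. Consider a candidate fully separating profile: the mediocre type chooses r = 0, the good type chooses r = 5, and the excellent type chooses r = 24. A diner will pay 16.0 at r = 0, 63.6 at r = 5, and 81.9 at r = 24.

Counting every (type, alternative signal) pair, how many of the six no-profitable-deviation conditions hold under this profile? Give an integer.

Mediocre (own payoff 16.0): to r=5 gives 63.6 − 10.2×5 = 12.6 → no gain ✓; to r=24 gives 81.9 − 10.2×24 = -162.9 → no gain ✓.
Good (own payoff 63.6 − 6.4×5 = 31.6): to r=0 gives 16.0 → no gain ✓; to r=24 gives 81.9 − 6.4×24 = -71.7 → no gain ✓.
Excellent (own payoff 81.9 − 2.2×24 = 29.1): to r=0 gives 16.0 → no gain ✓; to r=5 gives 63.6 − 2.2×5 = 52.6 → profitable ✗.
5 of the 6 constraints hold; not an equilibrium.

5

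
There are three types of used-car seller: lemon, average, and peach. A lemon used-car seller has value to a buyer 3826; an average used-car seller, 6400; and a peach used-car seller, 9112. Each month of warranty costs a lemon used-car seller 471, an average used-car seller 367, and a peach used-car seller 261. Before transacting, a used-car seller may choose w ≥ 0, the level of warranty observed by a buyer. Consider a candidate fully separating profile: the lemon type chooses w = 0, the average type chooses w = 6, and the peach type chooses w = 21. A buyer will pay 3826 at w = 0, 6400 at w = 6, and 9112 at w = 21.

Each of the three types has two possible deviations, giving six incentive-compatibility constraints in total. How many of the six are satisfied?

4

Average (own payoff 6400 − 367×6 = 4198): to w=0 gives 3826 → no gain ✓; to w=21 gives 9112 − 367×21 = 1405 → no gain ✓.
Lemon (own payoff 3826): to w=6 gives 6400 − 471×6 = 3574 → no gain ✓; to w=21 gives 9112 − 471×21 = -779 → no gain ✓.
Peach (own payoff 9112 − 261×21 = 3631): to w=0 gives 3826 → profitable ✗; to w=6 gives 6400 − 261×6 = 4834 → profitable ✗.
4 of the 6 constraints hold; not an equilibrium.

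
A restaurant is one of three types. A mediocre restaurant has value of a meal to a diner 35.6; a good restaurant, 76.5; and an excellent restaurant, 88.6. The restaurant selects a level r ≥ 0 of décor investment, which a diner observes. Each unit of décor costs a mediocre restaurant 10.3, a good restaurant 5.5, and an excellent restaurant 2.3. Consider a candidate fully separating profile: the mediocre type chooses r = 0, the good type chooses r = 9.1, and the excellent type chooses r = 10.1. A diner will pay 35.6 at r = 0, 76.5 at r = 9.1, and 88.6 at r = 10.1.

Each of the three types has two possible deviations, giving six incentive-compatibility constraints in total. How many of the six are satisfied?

Good (own payoff 76.5 − 5.5×9.1 = 26.45): to r=0 gives 35.6 → profitable ✗; to r=10.1 gives 88.6 − 5.5×10.1 = 33.05 → profitable ✗.
Mediocre (own payoff 35.6): to r=9.1 gives 76.5 − 10.3×9.1 = -17.23 → no gain ✓; to r=10.1 gives 88.6 − 10.3×10.1 = -15.43 → no gain ✓.
Excellent (own payoff 88.6 − 2.3×10.1 = 65.37): to r=0 gives 35.6 → no gain ✓; to r=9.1 gives 76.5 − 2.3×9.1 = 55.57 → no gain ✓.
4 of the 6 constraints hold; not an equilibrium.

4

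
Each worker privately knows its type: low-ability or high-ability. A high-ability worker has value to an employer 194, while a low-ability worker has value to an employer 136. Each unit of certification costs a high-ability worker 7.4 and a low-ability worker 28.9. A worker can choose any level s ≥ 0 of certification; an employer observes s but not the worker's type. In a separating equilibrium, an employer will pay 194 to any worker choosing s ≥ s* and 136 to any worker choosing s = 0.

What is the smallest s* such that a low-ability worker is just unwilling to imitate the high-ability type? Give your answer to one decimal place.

2.0

A low-ability worker choosing s = 0 receives 136.
Imitating at s* instead would pay 194 at cost 28.9·s*, netting 194 − 28.9·s*.
Indifference: 136 = 194 − 28.9·s*, so s* = (194 − 136) / 28.9 ≈ 2.0.
At s* the low-ability type's incentive constraint just binds; the high-ability type strictly prefers s* since its per-unit cost is lower.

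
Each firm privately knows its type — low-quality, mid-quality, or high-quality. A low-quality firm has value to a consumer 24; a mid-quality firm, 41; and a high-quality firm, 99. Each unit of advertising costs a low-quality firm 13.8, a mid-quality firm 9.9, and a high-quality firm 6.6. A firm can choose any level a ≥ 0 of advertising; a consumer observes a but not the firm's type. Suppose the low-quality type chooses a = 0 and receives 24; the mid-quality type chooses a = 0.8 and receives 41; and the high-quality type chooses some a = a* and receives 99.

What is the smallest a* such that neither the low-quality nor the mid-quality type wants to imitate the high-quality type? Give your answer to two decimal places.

6.66

Low-quality type (on-path payoff 24) won't mimic when 24 ≥ 99 − 13.8·a*, i.e. a* ≥ 5.43.
Mid-quality type (on-path payoff 41 − 9.9×0.8 = 33.08) won't mimic when 33.08 ≥ 99 − 9.9·a*, i.e. a* ≥ 6.66.
Both must hold, so a* = max(5.43, 6.66) = 6.66. The mid-quality type's constraint binds.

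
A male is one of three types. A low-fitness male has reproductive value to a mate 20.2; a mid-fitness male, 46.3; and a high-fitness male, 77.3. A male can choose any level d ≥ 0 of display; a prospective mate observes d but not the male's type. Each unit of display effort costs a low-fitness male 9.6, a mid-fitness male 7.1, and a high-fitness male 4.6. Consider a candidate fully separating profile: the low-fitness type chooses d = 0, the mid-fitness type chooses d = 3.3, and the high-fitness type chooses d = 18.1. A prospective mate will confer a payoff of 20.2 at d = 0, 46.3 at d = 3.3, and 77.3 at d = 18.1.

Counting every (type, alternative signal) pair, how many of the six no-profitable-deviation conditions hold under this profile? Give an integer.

4

Mid-fitness (own payoff 46.3 − 7.1×3.3 = 22.87): to d=0 gives 20.2 → no gain ✓; to d=18.1 gives 77.3 − 7.1×18.1 = -51.21 → no gain ✓.
High-fitness (own payoff 77.3 − 4.6×18.1 = -5.96): to d=0 gives 20.2 → profitable ✗; to d=3.3 gives 46.3 − 4.6×3.3 = 31.12 → profitable ✗.
Low-fitness (own payoff 20.2): to d=3.3 gives 46.3 − 9.6×3.3 = 14.62 → no gain ✓; to d=18.1 gives 77.3 − 9.6×18.1 = -96.46 → no gain ✓.
4 of the 6 constraints hold; not an equilibrium.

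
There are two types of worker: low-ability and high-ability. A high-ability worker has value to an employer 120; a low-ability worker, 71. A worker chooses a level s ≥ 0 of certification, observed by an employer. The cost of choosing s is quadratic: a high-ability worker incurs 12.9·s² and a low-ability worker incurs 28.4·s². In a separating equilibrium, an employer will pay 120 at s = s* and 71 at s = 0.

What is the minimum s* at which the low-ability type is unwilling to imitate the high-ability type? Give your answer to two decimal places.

1.31

The low-ability type at s = 0 receives 71; imitating at s* yields 120 − 28.4·s*².
Indifference: 71 = 120 − 28.4·s*², so s*² = (120 − 71) / 28.4 ≈ 1.7254.
s* = √1.7254 ≈ 1.31.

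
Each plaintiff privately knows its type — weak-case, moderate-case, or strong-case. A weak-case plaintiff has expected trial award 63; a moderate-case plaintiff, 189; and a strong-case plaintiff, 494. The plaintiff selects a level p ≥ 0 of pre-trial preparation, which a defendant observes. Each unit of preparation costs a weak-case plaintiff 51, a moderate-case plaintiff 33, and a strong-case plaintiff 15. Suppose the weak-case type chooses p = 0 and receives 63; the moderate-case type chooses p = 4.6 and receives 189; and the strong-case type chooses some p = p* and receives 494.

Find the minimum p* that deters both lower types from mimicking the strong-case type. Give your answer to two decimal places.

Moderate-case type (on-path payoff 189 − 33×4.6 = 37.2) won't mimic when 37.2 ≥ 494 − 33·p*, i.e. p* ≥ 13.84.
Weak-case type (on-path payoff 63) won't mimic when 63 ≥ 494 − 51·p*, i.e. p* ≥ 8.45.
Both must hold, so p* = max(8.45, 13.84) = 13.84. The moderate-case type's constraint binds.

13.84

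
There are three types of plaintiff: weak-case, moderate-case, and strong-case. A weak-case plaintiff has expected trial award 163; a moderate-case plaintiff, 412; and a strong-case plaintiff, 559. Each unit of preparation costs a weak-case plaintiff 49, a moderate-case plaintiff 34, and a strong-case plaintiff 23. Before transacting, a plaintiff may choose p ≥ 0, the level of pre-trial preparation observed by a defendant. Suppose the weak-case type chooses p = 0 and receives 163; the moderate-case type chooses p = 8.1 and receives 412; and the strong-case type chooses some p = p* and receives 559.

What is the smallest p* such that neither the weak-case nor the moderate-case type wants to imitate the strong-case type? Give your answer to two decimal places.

12.42

Weak-case type (on-path payoff 163) won't mimic when 163 ≥ 559 − 49·p*, i.e. p* ≥ 8.08.
Moderate-case type (on-path payoff 412 − 34×8.1 = 136.6) won't mimic when 136.6 ≥ 559 − 34·p*, i.e. p* ≥ 12.42.
Both must hold, so p* = max(8.08, 12.42) = 12.42. The moderate-case type's constraint binds.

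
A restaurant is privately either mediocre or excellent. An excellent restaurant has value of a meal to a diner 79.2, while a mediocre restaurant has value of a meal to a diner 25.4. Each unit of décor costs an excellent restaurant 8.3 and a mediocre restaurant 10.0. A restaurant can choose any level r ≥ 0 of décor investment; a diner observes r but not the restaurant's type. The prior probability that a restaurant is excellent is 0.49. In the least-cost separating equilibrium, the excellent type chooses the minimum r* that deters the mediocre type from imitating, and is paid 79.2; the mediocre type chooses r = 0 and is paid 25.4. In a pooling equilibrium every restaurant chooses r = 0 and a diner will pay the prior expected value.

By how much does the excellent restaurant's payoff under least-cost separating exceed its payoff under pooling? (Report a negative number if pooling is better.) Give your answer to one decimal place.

-17.2

Least-cost separating signal: r* solves 25.4 = 79.2 − 10.0·r*, so r* = (79.2 − 25.4)/10.0 = 5.38.
Excellent type's separating payoff: 79.2 − 8.3 × r* = 79.2 − 8.3 × (79.2 − 25.4)/10.0 = 79.2 − 446.54/10.0 = 34.546.
Pooling payoff: 0.49 × 79.2 + 0.51 × 25.4 = 51.762.
Difference: 34.546 − 51.762 = -17.216, i.e. -17.2 to one decimal place.
The excellent type would prefer the pooling outcome.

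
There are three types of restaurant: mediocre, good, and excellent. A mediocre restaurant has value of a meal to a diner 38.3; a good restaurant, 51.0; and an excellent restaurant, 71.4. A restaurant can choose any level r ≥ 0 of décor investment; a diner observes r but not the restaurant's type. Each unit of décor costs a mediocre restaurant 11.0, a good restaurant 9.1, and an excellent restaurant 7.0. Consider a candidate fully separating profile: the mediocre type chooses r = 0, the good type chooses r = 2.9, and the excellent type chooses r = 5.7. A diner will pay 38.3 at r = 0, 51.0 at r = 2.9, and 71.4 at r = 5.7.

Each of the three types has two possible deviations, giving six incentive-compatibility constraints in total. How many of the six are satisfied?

4

Mediocre (own payoff 38.3): to r=2.9 gives 51.0 − 11.0×2.9 = 19.1 → no gain ✓; to r=5.7 gives 71.4 − 11.0×5.7 = 8.7 → no gain ✓.
Excellent (own payoff 71.4 − 7.0×5.7 = 31.5): to r=0 gives 38.3 → profitable ✗; to r=2.9 gives 51.0 − 7.0×2.9 = 30.7 → no gain ✓.
Good (own payoff 51.0 − 9.1×2.9 = 24.61): to r=0 gives 38.3 → profitable ✗; to r=5.7 gives 71.4 − 9.1×5.7 = 19.53 → no gain ✓.
4 of the 6 constraints hold; not an equilibrium.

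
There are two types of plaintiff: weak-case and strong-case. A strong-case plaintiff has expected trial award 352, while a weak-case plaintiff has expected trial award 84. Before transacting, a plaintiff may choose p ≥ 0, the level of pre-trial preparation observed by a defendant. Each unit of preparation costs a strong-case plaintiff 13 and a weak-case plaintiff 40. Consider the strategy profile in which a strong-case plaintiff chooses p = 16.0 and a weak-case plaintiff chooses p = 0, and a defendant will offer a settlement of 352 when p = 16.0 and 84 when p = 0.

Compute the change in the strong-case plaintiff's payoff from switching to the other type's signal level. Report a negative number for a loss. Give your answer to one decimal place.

Playing p = 16.0 the strong-case plaintiff receives 352 − 13 × 16.0 = 144.
Deviating to p = 0 yields 84 instead.
Gain from deviating: 84 − 144 = -60.0.
The gain is negative, so the strong-case type's incentive-compatibility constraint is satisfied.

-60.0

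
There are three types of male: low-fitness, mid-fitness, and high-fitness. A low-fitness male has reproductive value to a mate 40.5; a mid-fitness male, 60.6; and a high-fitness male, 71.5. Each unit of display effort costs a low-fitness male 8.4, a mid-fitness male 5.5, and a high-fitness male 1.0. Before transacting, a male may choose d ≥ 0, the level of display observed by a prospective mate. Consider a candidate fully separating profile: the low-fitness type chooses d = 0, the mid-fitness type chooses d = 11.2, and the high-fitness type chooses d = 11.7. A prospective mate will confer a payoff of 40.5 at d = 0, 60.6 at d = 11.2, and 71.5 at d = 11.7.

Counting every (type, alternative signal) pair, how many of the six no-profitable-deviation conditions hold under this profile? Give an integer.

4

High-fitness (own payoff 71.5 − 1.0×11.7 = 59.8): to d=0 gives 40.5 → no gain ✓; to d=11.2 gives 60.6 − 1.0×11.2 = 49.4 → no gain ✓.
Mid-fitness (own payoff 60.6 − 5.5×11.2 = -1): to d=0 gives 40.5 → profitable ✗; to d=11.7 gives 71.5 − 5.5×11.7 = 7.15 → profitable ✗.
Low-fitness (own payoff 40.5): to d=11.2 gives 60.6 − 8.4×11.2 = -33.48 → no gain ✓; to d=11.7 gives 71.5 − 8.4×11.7 = -26.78 → no gain ✓.
4 of the 6 constraints hold; not an equilibrium.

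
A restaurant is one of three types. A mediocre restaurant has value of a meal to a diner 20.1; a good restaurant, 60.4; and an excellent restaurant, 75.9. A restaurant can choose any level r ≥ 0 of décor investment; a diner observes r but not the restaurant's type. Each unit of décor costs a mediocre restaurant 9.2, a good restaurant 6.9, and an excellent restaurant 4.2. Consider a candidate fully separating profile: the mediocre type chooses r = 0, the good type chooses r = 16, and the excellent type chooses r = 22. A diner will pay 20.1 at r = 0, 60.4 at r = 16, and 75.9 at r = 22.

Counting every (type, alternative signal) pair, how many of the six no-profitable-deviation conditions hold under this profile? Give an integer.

Excellent (own payoff 75.9 − 4.2×22 = -16.5): to r=0 gives 20.1 → profitable ✗; to r=16 gives 60.4 − 4.2×16 = -6.8 → profitable ✗.
Good (own payoff 60.4 − 6.9×16 = -50): to r=0 gives 20.1 → profitable ✗; to r=22 gives 75.9 − 6.9×22 = -75.9 → no gain ✓.
Mediocre (own payoff 20.1): to r=16 gives 60.4 − 9.2×16 = -86.8 → no gain ✓; to r=22 gives 75.9 − 9.2×22 = -126.5 → no gain ✓.
3 of the 6 constraints hold; not an equilibrium.

3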